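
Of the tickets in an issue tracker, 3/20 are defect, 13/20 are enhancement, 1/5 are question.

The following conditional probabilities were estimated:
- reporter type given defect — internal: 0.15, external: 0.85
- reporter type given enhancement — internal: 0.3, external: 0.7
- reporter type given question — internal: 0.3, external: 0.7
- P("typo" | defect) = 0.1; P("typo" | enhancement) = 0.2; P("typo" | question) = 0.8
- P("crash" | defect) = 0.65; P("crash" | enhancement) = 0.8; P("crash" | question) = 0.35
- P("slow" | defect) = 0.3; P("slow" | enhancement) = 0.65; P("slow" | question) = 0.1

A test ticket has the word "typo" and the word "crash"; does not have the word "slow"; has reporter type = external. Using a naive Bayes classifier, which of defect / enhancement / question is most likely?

defect: 0.15 × 0.85 × 0.1 × 0.65 × (1−0.3) = 0.00580125
enhancement: 0.65 × 0.7 × 0.2 × 0.8 × (1−0.65) = 0.02548
question: 0.2 × 0.7 × 0.8 × 0.35 × (1−0.1) = 0.03528
Highest score → question.

question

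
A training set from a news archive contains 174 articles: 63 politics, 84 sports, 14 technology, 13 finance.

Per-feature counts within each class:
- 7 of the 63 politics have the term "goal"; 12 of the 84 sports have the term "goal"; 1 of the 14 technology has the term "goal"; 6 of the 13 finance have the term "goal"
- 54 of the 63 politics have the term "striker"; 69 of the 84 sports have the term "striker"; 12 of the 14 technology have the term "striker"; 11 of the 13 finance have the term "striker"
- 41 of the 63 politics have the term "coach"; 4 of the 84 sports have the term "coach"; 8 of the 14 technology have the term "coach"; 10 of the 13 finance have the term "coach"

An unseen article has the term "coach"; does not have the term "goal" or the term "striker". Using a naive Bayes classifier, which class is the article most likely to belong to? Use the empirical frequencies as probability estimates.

politics

politics: (63/174) × (56/63) × (9/63) × (41/63) ≈ 0.0299215
sports: (84/174) × (72/84) × (15/84) × (4/84) ≈ 0.00351865
technology: (14/174) × (13/14) × (2/14) × (8/14) ≈ 0.00609899
finance: (13/174) × (7/13) × (2/13) × (10/13) ≈ 0.00476093
Highest score → politics.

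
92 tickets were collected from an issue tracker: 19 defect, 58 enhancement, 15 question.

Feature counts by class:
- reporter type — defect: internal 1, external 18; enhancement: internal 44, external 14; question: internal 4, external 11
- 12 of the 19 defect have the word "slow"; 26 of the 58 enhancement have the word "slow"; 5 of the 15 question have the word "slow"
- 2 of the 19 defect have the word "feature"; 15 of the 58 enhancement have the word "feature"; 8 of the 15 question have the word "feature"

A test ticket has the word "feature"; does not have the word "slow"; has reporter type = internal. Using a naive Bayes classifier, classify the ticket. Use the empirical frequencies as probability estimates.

defect: (19/92) × (1/19) × (7/19) × (2/19) ≈ 0.000421534
enhancement: (58/92) × (44/58) × (32/58) × (15/58) ≈ 0.0682417
question: (15/92) × (4/15) × (10/15) × (8/15) ≈ 0.0154589
Highest score → enhancement.

enhancement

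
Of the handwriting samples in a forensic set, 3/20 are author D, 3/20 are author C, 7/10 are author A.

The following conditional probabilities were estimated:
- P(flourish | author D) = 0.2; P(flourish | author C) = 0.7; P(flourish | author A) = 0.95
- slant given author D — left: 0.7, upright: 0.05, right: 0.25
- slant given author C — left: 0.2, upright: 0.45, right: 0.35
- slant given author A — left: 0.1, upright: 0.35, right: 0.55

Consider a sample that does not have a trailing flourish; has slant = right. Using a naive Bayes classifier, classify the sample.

author D: 0.15 × (1−0.2) × 0.25 = 0.03
author C: 0.15 × (1−0.7) × 0.35 = 0.01575
author A: 0.7 × (1−0.95) × 0.55 = 0.01925
Highest score → author D.

author D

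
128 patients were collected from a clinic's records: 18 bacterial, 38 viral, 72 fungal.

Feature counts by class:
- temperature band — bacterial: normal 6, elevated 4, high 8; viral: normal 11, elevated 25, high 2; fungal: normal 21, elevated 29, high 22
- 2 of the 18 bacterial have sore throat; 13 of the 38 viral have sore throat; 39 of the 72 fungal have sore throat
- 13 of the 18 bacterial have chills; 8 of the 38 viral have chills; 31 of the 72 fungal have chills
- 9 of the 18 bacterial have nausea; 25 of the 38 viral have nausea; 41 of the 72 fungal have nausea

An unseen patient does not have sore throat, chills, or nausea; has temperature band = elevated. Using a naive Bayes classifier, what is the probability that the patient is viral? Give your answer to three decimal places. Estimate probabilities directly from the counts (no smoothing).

bacterial: (18/128) × (4/18) × (16/18) × (5/18) × (9/18) ≈ 0.00385802
viral: (38/128) × (25/38) × (25/38) × (30/38) × (13/38) ≈ 0.0347043
fungal: (72/128) × (29/72) × (33/72) × (41/72) × (31/72) ≈ 0.0254595
P(viral | x) = 0.0347043 / 0.06402182 ≈ 0.542

0.542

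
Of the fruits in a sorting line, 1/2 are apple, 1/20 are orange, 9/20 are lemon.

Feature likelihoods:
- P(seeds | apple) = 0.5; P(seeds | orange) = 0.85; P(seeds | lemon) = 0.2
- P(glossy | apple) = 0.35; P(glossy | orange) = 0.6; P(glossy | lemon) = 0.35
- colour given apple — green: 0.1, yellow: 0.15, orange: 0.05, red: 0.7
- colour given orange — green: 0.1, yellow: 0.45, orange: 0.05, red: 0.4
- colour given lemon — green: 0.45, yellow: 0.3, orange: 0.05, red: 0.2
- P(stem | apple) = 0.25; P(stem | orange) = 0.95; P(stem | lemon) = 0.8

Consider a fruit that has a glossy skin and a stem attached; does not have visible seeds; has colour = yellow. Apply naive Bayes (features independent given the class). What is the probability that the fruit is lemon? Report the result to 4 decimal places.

apple: 0.5 × (1−0.5) × 0.35 × 0.15 × 0.25 = 0.00328125
orange: 0.05 × (1−0.85) × 0.6 × 0.45 × 0.95 = 0.00192375
lemon: 0.45 × (1−0.2) × 0.35 × 0.3 × 0.8 = 0.03024
P(lemon | x) = 0.03024 / 0.035445 ≈ 0.8532

0.8532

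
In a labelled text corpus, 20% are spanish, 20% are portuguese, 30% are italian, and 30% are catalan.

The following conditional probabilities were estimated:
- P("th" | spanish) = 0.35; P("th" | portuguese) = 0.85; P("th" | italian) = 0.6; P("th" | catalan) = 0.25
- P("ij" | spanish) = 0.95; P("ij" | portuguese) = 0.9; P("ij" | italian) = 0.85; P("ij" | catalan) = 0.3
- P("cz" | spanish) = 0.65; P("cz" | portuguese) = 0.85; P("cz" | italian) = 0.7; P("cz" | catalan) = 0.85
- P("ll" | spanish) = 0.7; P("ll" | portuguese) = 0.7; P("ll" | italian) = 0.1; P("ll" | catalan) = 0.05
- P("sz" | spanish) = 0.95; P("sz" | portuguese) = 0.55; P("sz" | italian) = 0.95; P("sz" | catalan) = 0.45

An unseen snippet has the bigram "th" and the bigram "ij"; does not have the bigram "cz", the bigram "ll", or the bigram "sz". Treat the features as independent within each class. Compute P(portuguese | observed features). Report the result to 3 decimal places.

0.426

spanish: 0.2 × 0.35 × 0.95 × (1−0.65) × (1−0.7) × (1−0.95) = 0.000349125
portuguese: 0.2 × 0.85 × 0.9 × (1−0.85) × (1−0.7) × (1−0.55) = 0.00309825
italian: 0.3 × 0.6 × 0.85 × (1−0.7) × (1−0.1) × (1−0.95) = 0.0020655
catalan: 0.3 × 0.25 × 0.3 × (1−0.85) × (1−0.05) × (1−0.45) = 0.0017634375
P(portuguese | x) = 0.00309825 / 0.0072763125 ≈ 0.426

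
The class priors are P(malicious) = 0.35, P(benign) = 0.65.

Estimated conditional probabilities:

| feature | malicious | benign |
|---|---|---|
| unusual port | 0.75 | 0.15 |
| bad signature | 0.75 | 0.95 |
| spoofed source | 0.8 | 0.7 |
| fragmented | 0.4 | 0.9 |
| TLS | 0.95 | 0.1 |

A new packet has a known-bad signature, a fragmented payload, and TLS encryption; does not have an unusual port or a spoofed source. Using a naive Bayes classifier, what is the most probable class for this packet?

malicious: 0.35 × (1−0.75) × 0.75 × (1−0.8) × 0.4 × 0.95 = 0.0049875
benign: 0.65 × (1−0.15) × 0.95 × (1−0.7) × 0.9 × 0.1 = 0.014171625
Highest score → benign.

benign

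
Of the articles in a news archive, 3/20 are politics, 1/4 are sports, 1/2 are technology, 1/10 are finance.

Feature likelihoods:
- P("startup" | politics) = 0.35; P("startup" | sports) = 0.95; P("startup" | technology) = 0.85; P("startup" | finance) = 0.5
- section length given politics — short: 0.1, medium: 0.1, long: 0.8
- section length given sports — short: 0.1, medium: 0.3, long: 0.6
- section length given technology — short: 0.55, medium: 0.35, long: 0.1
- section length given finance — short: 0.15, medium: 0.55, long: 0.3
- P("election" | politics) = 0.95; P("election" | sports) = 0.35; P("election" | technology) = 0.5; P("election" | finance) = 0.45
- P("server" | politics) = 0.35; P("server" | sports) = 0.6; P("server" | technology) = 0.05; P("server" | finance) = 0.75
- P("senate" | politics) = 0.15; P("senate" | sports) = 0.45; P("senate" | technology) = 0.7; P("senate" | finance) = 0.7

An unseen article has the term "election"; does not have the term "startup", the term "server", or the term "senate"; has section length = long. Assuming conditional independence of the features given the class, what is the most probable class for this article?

politics: 0.15 × (1−0.35) × 0.8 × 0.95 × (1−0.35) × (1−0.15) = 0.04094025
sports: 0.25 × (1−0.95) × 0.6 × 0.35 × (1−0.6) × (1−0.45) = 0.0005775
technology: 0.5 × (1−0.85) × 0.1 × 0.5 × (1−0.05) × (1−0.7) = 0.00106875
finance: 0.1 × (1−0.5) × 0.3 × 0.45 × (1−0.75) × (1−0.7) = 0.00050625
Highest score → politics.

politics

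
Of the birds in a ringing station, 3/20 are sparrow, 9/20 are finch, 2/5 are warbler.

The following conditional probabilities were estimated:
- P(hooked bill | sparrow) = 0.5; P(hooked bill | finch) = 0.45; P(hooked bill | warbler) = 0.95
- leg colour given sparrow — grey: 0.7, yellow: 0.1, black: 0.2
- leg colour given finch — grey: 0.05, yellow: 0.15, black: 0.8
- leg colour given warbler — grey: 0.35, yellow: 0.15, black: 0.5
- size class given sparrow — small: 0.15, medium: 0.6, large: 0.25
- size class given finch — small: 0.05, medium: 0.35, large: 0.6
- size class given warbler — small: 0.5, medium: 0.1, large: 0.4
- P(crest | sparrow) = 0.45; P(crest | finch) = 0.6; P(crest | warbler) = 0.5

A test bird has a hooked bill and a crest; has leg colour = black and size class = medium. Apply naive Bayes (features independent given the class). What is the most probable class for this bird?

sparrow: 0.15 × 0.5 × 0.2 × 0.6 × 0.45 = 0.00405
finch: 0.45 × 0.45 × 0.8 × 0.35 × 0.6 = 0.03402
warbler: 0.4 × 0.95 × 0.5 × 0.1 × 0.5 = 0.0095
Highest score → finch.

finch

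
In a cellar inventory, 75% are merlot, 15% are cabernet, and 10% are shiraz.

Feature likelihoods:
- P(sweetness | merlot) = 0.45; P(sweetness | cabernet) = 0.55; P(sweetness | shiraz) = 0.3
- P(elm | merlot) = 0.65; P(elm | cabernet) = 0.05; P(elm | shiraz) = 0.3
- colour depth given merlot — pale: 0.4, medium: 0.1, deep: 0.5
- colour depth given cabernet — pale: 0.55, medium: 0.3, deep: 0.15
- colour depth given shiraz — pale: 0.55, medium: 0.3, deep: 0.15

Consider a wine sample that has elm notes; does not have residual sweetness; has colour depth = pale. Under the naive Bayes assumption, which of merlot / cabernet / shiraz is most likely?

merlot

merlot: 0.75 × (1−0.45) × 0.65 × 0.4 = 0.10725
cabernet: 0.15 × (1−0.55) × 0.05 × 0.55 = 0.00185625
shiraz: 0.1 × (1−0.3) × 0.3 × 0.55 = 0.01155
Highest score → merlot.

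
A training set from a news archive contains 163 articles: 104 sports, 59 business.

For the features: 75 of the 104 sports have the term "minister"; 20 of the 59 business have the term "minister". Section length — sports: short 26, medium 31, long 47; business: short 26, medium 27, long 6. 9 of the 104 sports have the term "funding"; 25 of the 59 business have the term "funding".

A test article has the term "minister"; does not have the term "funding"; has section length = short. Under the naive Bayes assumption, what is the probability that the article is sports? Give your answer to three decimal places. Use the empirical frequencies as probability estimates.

0.771

sports: (104/163) × (75/104) × (26/104) × (95/104) ≈ 0.105076
business: (59/163) × (20/59) × (26/59) × (34/59) ≈ 0.0311595
P(sports | x) = 0.105076 / 0.1362355 ≈ 0.771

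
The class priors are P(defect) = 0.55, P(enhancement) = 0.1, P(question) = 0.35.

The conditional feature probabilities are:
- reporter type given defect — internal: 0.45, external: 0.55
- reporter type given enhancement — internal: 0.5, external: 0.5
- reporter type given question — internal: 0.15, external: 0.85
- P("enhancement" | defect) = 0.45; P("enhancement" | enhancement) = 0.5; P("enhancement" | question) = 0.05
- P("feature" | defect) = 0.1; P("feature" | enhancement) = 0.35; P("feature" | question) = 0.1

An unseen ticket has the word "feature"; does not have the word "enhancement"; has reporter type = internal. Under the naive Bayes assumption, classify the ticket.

defect: 0.55 × 0.45 × (1−0.45) × 0.1 = 0.0136125
enhancement: 0.1 × 0.5 × (1−0.5) × 0.35 = 0.00875
question: 0.35 × 0.15 × (1−0.05) × 0.1 = 0.0049875
Highest score → defect.

defect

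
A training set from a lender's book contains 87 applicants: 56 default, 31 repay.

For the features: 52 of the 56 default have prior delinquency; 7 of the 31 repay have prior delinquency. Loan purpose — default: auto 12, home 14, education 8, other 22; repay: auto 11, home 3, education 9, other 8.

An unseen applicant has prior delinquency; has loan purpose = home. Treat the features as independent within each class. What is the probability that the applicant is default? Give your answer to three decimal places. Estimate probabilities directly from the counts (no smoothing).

0.950

default: (56/87) × (52/56) × (14/56) ≈ 0.149425
repay: (31/87) × (7/31) × (3/31) ≈ 0.00778643
P(default | x) = 0.149425 / 0.15721143 ≈ 0.950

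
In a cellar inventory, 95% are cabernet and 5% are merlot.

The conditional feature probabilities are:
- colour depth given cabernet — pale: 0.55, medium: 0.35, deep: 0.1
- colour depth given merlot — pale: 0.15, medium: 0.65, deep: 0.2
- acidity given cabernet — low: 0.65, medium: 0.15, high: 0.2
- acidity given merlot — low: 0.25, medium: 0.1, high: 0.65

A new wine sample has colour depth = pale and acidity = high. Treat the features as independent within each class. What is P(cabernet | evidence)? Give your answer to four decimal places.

cabernet: 0.95 × 0.55 × 0.2 = 0.1045
merlot: 0.05 × 0.15 × 0.65 = 0.004875
P(cabernet | x) = 0.1045 / 0.109375 ≈ 0.9554

0.9554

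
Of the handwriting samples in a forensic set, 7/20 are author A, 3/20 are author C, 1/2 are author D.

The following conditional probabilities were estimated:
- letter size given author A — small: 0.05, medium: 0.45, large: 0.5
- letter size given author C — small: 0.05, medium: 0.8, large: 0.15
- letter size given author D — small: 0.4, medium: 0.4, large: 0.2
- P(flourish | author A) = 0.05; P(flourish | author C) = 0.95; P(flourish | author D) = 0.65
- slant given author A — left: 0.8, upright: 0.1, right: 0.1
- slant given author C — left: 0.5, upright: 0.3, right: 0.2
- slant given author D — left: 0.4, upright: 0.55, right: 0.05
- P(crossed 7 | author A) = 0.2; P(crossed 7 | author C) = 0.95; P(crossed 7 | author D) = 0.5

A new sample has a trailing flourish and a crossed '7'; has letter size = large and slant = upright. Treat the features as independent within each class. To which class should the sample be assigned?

author A: 0.35 × 0.5 × 0.05 × 0.1 × 0.2 = 0.000175
author C: 0.15 × 0.15 × 0.95 × 0.3 × 0.95 = 0.006091875
author D: 0.5 × 0.2 × 0.65 × 0.55 × 0.5 = 0.017875
Highest score → author D.

author D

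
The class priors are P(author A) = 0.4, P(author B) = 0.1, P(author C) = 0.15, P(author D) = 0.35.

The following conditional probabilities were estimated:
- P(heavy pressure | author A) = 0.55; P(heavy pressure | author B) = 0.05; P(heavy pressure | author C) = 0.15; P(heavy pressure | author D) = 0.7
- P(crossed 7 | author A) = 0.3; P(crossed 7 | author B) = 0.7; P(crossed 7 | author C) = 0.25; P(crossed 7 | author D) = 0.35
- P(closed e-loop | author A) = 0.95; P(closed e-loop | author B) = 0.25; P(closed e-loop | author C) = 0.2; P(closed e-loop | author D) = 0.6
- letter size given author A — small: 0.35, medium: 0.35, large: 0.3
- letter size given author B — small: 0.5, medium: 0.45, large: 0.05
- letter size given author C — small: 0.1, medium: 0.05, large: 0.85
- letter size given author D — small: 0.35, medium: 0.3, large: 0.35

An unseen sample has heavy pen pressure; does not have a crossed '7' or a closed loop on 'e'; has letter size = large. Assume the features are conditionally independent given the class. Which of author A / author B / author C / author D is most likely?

author A: 0.4 × 0.55 × (1−0.3) × (1−0.95) × 0.3 = 0.00231
author B: 0.1 × 0.05 × (1−0.7) × (1−0.25) × 0.05 = 0.00005625
author C: 0.15 × 0.15 × (1−0.25) × (1−0.2) × 0.85 = 0.011475
author D: 0.35 × 0.7 × (1−0.35) × (1−0.6) × 0.35 = 0.022295
Highest score → author D.

author D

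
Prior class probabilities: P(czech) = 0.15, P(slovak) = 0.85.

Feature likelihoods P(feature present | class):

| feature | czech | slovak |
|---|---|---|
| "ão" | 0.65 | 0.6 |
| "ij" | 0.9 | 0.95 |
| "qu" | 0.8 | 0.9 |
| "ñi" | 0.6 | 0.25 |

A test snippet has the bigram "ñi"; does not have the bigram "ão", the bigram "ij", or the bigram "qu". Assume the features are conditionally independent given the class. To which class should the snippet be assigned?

czech: 0.15 × (1−0.65) × (1−0.9) × (1−0.8) × 0.6 = 0.00063
slovak: 0.85 × (1−0.6) × (1−0.95) × (1−0.9) × 0.25 = 0.000425
Highest score → czech.

czech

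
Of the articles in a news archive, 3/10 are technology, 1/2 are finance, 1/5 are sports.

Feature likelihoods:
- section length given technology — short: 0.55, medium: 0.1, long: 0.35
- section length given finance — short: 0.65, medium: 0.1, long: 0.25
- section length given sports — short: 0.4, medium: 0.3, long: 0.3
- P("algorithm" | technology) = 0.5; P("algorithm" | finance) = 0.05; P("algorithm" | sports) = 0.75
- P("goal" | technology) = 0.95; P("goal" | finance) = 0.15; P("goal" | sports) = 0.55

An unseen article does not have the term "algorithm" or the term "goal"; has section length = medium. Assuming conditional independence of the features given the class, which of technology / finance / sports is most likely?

technology: 0.3 × 0.1 × (1−0.5) × (1−0.95) = 0.00075
finance: 0.5 × 0.1 × (1−0.05) × (1−0.15) = 0.040375
sports: 0.2 × 0.3 × (1−0.75) × (1−0.55) = 0.00675
Highest score → finance.

finance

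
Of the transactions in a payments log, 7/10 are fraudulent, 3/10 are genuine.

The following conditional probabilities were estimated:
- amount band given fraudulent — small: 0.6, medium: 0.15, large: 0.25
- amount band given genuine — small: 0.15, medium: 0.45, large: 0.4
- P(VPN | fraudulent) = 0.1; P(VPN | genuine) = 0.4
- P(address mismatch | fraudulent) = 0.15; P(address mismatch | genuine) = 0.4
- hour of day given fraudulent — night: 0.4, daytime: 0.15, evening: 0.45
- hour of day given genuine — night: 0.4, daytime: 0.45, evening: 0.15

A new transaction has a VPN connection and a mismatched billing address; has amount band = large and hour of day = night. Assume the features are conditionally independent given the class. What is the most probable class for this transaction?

fraudulent: 0.7 × 0.25 × 0.1 × 0.15 × 0.4 = 0.00105
genuine: 0.3 × 0.4 × 0.4 × 0.4 × 0.4 = 0.00768
Highest score → genuine.

genuine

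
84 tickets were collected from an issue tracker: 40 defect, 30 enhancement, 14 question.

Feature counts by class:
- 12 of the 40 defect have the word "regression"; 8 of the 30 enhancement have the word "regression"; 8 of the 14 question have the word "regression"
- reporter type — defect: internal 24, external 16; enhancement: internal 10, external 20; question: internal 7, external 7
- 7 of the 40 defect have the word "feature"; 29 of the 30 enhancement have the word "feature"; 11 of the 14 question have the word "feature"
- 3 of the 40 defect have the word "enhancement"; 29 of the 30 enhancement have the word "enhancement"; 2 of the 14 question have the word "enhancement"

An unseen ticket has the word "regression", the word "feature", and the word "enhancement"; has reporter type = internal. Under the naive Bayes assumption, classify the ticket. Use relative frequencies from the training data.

enhancement

defect: (40/84) × (12/40) × (24/40) × (7/40) × (3/40) = 0.001125
enhancement: (30/84) × (8/30) × (10/30) × (29/30) × (29/30) ≈ 0.0296649
question: (14/84) × (8/14) × (7/14) × (11/14) × (2/14) ≈ 0.005345
Highest score → enhancement.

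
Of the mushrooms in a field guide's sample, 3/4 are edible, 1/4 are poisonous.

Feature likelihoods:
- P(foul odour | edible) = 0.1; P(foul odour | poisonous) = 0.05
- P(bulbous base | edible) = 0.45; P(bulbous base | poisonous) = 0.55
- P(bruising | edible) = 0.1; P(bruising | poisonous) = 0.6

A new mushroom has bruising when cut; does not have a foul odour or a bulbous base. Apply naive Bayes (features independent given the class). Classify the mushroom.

poisonous

edible: 0.75 × (1−0.1) × (1−0.45) × 0.1 = 0.037125
poisonous: 0.25 × (1−0.05) × (1−0.55) × 0.6 = 0.064125
Highest score → poisonous.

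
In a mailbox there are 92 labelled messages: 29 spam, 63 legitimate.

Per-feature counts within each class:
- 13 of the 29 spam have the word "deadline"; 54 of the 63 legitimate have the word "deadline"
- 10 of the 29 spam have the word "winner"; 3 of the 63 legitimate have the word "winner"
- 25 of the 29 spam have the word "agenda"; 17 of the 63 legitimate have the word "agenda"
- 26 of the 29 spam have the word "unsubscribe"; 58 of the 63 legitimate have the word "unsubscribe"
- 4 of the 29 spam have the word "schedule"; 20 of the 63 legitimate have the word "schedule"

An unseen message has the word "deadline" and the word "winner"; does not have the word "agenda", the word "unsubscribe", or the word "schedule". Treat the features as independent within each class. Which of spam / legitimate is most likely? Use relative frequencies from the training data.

spam: (29/92) × (13/29) × (10/29) × (4/29) × (3/29) × (25/29) ≈ 0.000599356
legitimate: (63/92) × (54/63) × (3/63) × (46/63) × (5/63) × (43/63) ≈ 0.00110551
Highest score → legitimate.

legitimate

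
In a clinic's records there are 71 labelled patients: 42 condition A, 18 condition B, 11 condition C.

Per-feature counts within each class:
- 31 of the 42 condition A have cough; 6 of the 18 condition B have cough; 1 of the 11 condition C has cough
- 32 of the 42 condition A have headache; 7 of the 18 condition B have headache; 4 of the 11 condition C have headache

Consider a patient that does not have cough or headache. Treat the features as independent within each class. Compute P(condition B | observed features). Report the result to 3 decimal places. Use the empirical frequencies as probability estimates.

0.449

condition A: (42/71) × (11/42) × (10/42) ≈ 0.036888
condition B: (18/71) × (12/18) × (11/18) ≈ 0.103286
condition C: (11/71) × (10/11) × (7/11) ≈ 0.0896287
P(condition B | x) = 0.103286 / 0.2298027 ≈ 0.449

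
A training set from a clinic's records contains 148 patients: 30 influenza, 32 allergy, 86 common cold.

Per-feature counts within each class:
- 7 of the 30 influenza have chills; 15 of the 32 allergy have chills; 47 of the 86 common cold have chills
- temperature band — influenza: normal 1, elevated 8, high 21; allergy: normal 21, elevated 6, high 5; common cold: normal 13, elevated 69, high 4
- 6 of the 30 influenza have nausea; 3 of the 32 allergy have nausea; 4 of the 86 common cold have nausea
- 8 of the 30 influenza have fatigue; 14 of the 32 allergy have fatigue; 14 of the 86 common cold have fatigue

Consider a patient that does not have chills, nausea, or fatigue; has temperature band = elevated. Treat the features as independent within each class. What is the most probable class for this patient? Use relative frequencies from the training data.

common cold

influenza: (30/148) × (23/30) × (8/30) × (24/30) × (22/30) ≈ 0.0243123
allergy: (32/148) × (17/32) × (6/32) × (29/32) × (18/32) ≈ 0.0109789
common cold: (86/148) × (39/86) × (69/86) × (82/86) × (72/86) ≈ 0.168773
Highest score → common cold.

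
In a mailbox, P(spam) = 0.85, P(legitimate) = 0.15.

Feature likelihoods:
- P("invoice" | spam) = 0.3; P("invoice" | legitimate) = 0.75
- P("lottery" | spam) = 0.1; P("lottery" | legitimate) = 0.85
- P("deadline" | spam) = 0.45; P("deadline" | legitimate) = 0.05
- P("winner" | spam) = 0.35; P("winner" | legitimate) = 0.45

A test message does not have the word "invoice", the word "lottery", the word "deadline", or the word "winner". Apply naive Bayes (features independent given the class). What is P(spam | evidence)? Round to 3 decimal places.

spam: 0.85 × (1−0.3) × (1−0.1) × (1−0.45) × (1−0.35) = 0.19144125
legitimate: 0.15 × (1−0.75) × (1−0.85) × (1−0.05) × (1−0.45) = 0.0029390625
P(spam | x) = 0.19144125 / 0.1943803125 ≈ 0.985

0.985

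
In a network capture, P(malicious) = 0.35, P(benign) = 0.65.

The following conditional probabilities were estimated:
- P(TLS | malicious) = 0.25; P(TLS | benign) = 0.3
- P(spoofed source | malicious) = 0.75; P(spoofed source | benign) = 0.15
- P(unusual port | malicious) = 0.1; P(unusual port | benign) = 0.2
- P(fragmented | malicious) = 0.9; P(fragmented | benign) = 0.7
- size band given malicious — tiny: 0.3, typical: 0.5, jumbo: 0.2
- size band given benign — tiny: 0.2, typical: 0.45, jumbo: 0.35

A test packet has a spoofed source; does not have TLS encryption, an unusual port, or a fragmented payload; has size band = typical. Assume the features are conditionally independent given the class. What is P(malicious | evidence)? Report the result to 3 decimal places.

malicious: 0.35 × (1−0.25) × 0.75 × (1−0.1) × (1−0.9) × 0.5 = 0.008859375
benign: 0.65 × (1−0.3) × 0.15 × (1−0.2) × (1−0.7) × 0.45 = 0.007371
P(malicious | x) = 0.008859375 / 0.016230375 ≈ 0.546

0.546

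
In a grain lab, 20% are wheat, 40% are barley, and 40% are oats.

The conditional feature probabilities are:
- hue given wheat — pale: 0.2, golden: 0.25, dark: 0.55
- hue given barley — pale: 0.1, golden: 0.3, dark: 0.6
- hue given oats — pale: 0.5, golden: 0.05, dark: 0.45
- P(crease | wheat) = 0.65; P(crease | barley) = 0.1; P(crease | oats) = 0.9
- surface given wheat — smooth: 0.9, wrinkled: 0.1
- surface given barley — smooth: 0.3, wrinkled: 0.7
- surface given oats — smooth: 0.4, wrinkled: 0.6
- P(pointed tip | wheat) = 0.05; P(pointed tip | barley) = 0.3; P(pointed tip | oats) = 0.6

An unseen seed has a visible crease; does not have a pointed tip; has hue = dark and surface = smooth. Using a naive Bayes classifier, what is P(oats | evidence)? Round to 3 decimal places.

wheat: 0.2 × 0.55 × 0.65 × 0.9 × (1−0.05) = 0.0611325
barley: 0.4 × 0.6 × 0.1 × 0.3 × (1−0.3) = 0.00504
oats: 0.4 × 0.45 × 0.9 × 0.4 × (1−0.6) = 0.02592
P(oats | x) = 0.02592 / 0.0920925 ≈ 0.281

0.281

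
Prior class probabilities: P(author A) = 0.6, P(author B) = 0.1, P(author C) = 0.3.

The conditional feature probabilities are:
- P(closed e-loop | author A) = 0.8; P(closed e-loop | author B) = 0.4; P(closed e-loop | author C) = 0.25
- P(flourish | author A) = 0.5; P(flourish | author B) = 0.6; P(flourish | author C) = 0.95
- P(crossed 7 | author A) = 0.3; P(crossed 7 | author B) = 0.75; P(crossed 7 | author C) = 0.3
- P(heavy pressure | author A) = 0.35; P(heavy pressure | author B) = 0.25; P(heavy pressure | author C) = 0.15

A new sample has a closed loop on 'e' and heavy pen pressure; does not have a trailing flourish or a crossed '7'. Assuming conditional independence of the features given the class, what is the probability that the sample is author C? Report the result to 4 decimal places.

author A: 0.6 × 0.8 × (1−0.5) × (1−0.3) × 0.35 = 0.0588
author B: 0.1 × 0.4 × (1−0.6) × (1−0.75) × 0.25 = 0.001
author C: 0.3 × 0.25 × (1−0.95) × (1−0.3) × 0.15 = 0.00039375
P(author C | x) = 0.00039375 / 0.06019375 ≈ 0.0065

0.0065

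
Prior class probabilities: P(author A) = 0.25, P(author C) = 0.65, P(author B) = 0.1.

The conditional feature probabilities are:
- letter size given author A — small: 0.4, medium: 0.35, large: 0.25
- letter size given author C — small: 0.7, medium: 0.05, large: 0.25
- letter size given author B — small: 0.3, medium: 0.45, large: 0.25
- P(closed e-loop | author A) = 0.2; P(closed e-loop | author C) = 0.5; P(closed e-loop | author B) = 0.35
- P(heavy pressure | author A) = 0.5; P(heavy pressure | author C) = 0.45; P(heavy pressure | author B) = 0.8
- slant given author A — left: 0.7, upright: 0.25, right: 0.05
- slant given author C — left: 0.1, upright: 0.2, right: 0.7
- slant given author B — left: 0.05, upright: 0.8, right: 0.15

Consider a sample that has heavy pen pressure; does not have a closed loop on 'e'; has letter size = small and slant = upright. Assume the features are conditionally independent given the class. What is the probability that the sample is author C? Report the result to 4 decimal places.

0.4767

author A: 0.25 × 0.4 × (1−0.2) × 0.5 × 0.25 = 0.01
author C: 0.65 × 0.7 × (1−0.5) × 0.45 × 0.2 = 0.020475
author B: 0.1 × 0.3 × (1−0.35) × 0.8 × 0.8 = 0.01248
P(author C | x) = 0.020475 / 0.042955 ≈ 0.4767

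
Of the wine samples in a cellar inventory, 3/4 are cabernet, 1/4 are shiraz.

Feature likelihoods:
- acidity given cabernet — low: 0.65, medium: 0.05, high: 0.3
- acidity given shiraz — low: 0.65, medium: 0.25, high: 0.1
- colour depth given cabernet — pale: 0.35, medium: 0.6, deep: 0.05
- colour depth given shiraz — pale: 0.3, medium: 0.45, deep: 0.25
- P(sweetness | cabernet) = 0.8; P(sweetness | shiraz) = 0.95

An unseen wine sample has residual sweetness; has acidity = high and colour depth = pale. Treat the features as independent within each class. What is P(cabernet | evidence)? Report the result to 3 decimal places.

0.898

cabernet: 0.75 × 0.3 × 0.35 × 0.8 = 0.063
shiraz: 0.25 × 0.1 × 0.3 × 0.95 = 0.007125
P(cabernet | x) = 0.063 / 0.070125 ≈ 0.898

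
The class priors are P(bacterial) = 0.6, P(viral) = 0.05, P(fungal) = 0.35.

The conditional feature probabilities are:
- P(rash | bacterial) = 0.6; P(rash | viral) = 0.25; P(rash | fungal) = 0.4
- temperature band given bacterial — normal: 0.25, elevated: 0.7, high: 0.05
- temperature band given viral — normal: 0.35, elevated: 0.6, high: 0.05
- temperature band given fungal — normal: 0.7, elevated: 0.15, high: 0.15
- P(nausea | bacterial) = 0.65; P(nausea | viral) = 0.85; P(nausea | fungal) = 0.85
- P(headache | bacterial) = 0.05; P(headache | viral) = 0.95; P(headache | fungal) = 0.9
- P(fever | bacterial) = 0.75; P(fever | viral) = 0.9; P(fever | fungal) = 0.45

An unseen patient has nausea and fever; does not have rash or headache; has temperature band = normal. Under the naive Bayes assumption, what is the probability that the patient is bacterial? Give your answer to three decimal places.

bacterial: 0.6 × (1−0.6) × 0.25 × 0.65 × (1−0.05) × 0.75 = 0.0277875
viral: 0.05 × (1−0.25) × 0.35 × 0.85 × (1−0.95) × 0.9 = 0.00050203125
fungal: 0.35 × (1−0.4) × 0.7 × 0.85 × (1−0.9) × 0.45 = 0.00562275
P(bacterial | x) = 0.0277875 / 0.03391228125 ≈ 0.819

0.819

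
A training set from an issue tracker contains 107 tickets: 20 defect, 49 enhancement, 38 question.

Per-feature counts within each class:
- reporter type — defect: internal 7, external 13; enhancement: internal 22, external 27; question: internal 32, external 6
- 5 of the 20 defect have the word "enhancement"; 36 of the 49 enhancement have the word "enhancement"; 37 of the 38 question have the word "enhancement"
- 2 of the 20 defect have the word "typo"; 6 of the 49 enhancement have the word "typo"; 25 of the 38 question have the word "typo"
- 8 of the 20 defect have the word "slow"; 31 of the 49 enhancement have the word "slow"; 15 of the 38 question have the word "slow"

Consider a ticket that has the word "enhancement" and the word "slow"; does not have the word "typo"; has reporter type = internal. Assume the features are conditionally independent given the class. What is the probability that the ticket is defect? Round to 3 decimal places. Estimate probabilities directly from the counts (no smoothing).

defect: (20/107) × (7/20) × (5/20) × (18/20) × (8/20) ≈ 0.00588785
enhancement: (49/107) × (22/49) × (36/49) × (43/49) × (31/49) ≈ 0.0838655
question: (38/107) × (32/38) × (37/38) × (13/38) × (15/38) ≈ 0.0393235
P(defect | x) = 0.00588785 / 0.12907685 ≈ 0.046

0.046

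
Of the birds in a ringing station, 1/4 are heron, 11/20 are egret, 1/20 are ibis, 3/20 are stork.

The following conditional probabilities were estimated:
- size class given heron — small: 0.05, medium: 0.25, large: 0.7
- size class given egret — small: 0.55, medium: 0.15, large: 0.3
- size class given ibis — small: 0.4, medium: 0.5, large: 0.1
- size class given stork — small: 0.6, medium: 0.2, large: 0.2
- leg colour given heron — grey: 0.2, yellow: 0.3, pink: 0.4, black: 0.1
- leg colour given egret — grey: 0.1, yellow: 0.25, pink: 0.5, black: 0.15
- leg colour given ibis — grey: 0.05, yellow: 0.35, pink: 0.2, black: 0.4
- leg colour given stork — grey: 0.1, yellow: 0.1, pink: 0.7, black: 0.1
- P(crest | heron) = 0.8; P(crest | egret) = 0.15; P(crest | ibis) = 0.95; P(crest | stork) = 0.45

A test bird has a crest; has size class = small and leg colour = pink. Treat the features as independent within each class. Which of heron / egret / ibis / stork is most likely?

heron: 0.25 × 0.05 × 0.4 × 0.8 = 0.004
egret: 0.55 × 0.55 × 0.5 × 0.15 = 0.0226875
ibis: 0.05 × 0.4 × 0.2 × 0.95 = 0.0038
stork: 0.15 × 0.6 × 0.7 × 0.45 = 0.02835
Highest score → stork.

stork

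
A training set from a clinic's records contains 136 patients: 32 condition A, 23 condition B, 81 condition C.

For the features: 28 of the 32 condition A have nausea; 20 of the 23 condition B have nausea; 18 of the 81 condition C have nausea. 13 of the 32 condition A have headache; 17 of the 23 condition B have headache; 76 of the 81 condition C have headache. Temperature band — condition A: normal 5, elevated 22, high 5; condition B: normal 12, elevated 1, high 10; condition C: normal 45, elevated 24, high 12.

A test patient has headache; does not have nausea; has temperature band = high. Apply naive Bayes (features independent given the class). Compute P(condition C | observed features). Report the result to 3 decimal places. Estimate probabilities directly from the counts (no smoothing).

condition A: (32/136) × (4/32) × (13/32) × (5/32) ≈ 0.00186696
condition B: (23/136) × (3/23) × (17/23) × (10/23) ≈ 0.00708885
condition C: (81/136) × (63/81) × (76/81) × (12/81) ≈ 0.0643912
P(condition C | x) = 0.0643912 / 0.07334701 ≈ 0.878

0.878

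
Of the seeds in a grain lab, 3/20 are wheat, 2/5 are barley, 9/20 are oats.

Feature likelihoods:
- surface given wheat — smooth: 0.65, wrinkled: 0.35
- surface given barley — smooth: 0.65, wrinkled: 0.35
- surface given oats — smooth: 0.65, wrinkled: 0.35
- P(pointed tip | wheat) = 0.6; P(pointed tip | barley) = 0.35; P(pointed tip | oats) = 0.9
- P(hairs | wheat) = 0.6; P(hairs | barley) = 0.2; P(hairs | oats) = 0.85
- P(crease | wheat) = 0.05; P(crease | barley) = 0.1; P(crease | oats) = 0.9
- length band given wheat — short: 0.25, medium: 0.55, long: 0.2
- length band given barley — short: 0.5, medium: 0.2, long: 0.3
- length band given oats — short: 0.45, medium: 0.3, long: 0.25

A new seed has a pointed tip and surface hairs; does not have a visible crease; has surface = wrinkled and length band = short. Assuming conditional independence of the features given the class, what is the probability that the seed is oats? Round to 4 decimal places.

wheat: 0.15 × 0.35 × 0.6 × 0.6 × (1−0.05) × 0.25 = 0.00448875
barley: 0.4 × 0.35 × 0.35 × 0.2 × (1−0.1) × 0.5 = 0.00441
oats: 0.45 × 0.35 × 0.9 × 0.85 × (1−0.9) × 0.45 = 0.0054219375
P(oats | x) = 0.0054219375 / 0.0143206875 ≈ 0.3786

0.3786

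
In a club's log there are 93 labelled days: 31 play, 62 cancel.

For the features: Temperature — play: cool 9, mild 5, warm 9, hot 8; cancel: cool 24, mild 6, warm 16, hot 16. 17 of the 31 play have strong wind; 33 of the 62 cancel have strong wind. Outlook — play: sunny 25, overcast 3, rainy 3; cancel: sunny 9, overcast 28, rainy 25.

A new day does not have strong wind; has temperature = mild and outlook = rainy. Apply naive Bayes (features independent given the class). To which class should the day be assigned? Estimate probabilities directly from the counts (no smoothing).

play: (31/93) × (5/31) × (14/31) × (3/31) ≈ 0.0023497
cancel: (62/93) × (6/62) × (29/62) × (25/62) ≈ 0.0121681
Highest score → cancel.

cancel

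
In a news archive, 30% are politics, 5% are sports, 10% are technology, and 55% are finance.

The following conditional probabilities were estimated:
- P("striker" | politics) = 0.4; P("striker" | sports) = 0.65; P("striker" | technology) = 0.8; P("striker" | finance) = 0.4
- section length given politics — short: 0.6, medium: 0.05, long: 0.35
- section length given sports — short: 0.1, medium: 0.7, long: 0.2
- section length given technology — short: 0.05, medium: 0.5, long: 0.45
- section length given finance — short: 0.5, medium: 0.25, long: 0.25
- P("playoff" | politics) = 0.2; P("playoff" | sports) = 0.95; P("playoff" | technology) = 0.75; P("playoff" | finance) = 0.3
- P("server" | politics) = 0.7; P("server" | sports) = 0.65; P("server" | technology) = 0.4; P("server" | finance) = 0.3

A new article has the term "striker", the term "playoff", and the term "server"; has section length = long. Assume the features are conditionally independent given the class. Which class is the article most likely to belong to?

technology

politics: 0.3 × 0.4 × 0.35 × 0.2 × 0.7 = 0.00588
sports: 0.05 × 0.65 × 0.2 × 0.95 × 0.65 = 0.00401375
technology: 0.1 × 0.8 × 0.45 × 0.75 × 0.4 = 0.0108
finance: 0.55 × 0.4 × 0.25 × 0.3 × 0.3 = 0.00495
Highest score → technology.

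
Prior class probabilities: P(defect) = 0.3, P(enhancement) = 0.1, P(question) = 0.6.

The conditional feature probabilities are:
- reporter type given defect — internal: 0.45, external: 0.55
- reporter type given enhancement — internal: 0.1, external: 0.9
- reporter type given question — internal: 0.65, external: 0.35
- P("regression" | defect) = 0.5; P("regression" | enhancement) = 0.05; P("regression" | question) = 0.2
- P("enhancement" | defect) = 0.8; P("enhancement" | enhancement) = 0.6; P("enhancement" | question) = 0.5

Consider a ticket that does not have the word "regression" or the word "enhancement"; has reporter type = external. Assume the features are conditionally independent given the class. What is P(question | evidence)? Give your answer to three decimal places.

0.624

defect: 0.3 × 0.55 × (1−0.5) × (1−0.8) = 0.0165
enhancement: 0.1 × 0.9 × (1−0.05) × (1−0.6) = 0.0342
question: 0.6 × 0.35 × (1−0.2) × (1−0.5) = 0.084
P(question | x) = 0.084 / 0.1347 ≈ 0.624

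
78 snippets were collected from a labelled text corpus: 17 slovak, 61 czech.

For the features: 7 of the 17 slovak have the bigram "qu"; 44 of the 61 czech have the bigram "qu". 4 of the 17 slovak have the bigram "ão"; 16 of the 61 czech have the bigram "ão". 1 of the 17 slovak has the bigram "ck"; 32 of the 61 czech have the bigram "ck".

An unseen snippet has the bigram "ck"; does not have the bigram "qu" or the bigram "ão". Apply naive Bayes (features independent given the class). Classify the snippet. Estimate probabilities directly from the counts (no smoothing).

slovak: (17/78) × (10/17) × (13/17) × (1/17) ≈ 0.00576701
czech: (61/78) × (17/61) × (45/61) × (32/61) ≈ 0.0843446
Highest score → czech.

czech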